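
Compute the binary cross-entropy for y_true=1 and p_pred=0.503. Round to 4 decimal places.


For y=1: Loss = -log(p)
= -log(0.503)
= -(-0.6872)
= 0.6872

0.6872


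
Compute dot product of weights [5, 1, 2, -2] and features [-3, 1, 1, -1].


Element-wise products:
5 * -3 = -15
1 * 1 = 1
2 * 1 = 2
-2 * -1 = 2
Sum = -15 + 1 + 2 + 2
= -10

-10


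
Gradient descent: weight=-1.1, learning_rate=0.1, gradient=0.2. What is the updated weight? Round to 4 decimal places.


w_new = w_old - lr * gradient
= -1.1 - 0.1 * 0.2
= -1.1 - (0.02)
= -1.1200

-1.1200


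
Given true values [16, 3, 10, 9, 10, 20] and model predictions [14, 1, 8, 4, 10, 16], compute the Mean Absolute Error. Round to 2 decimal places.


Absolute errors: [2, 2, 2, 5, 0, 4]
Sum of absolute errors = 15
MAE = 15 / 6 = 2.50

2.50


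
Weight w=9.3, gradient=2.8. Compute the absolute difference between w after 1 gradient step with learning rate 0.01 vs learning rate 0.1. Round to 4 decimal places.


With lr=0.01: w_new = 9.3 - 0.01 * 2.8 = 9.272
With lr=0.1: w_new = 9.3 - 0.1 * 2.8 = 9.02
Absolute difference = |9.272 - 9.02|
= 0.2520

0.2520


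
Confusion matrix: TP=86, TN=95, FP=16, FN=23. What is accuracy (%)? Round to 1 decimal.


Accuracy = (TP + TN) / (TP + TN + FP + FN) * 100
= (86 + 95) / (86 + 95 + 16 + 23)
= 181 / 220
= 0.8227
= 82.3%

82.3


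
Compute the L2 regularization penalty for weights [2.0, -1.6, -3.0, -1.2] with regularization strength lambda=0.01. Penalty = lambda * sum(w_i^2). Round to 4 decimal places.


Squaring each weight:
2.0^2 = 4.0
(-1.6)^2 = 2.56
(-3.0)^2 = 9.0
(-1.2)^2 = 1.44
Sum of squares = 17.0
Penalty = 0.01 * 17.0 = 0.1700

0.1700


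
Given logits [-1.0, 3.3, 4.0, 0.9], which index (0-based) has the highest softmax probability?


Softmax is a monotonic transformation, so it preserves the argmax.
We need to find the index of the maximum logit.
Index 0: -1.0
Index 1: 3.3
Index 2: 4.0
Index 3: 0.9
Maximum logit = 4.0 at index 2

2


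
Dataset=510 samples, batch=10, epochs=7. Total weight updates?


Iterations per epoch = 510 / 10 = 51
Total updates = iterations_per_epoch * epochs
= 51 * 7
= 357

357


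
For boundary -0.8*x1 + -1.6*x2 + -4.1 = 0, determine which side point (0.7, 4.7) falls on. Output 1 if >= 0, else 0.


Compute -0.8 * 0.7 + -1.6 * 4.7 + -4.1
= -0.56 + -7.52 + -4.1
= -12.18
Since -12.18 < 0, the point is on the negative side.

0


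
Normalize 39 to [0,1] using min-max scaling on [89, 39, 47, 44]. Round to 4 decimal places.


Min = 39, Max = 89
Range = 89 - 39 = 50
Scaled = (x - min) / (max - min)
= (39 - 39) / 50
= 0 / 50
= 0.0000

0.0000


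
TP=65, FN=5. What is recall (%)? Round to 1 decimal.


Recall = TP / (TP + FN) * 100
= 65 / (65 + 5)
= 65 / 70
= 0.9286
= 92.9%

92.9


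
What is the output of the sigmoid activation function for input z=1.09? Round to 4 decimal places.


sigmoid(z) = 1 / (1 + exp(-z))
exp(-(1.09)) = exp(-1.09) = 0.3362
1 + 0.3362 = 1.3362
1 / 1.3362 = 0.7484

0.7484


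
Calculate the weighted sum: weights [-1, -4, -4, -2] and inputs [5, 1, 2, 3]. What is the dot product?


Element-wise products:
-1 * 5 = -5
-4 * 1 = -4
-4 * 2 = -8
-2 * 3 = -6
Sum = -5 + -4 + -8 + -6
= -23

-23


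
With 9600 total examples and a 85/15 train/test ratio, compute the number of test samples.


Train samples = 9600 * 85% = 8160
Test samples = 9600 - 8160
= 1440

1440


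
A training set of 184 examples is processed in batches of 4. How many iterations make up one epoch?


Iterations per epoch = dataset_size / batch_size
= 184 / 4
= 46

46


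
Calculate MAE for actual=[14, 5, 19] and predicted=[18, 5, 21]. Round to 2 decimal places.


Absolute errors: [4, 0, 2]
Sum of absolute errors = 6
MAE = 6 / 3 = 2.00

2.00


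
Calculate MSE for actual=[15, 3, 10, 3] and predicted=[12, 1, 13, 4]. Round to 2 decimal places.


Differences: [3, 2, -3, -1]
Squared errors: [9, 4, 9, 1]
Sum of squared errors = 23
MSE = 23 / 4 = 5.75

5.75


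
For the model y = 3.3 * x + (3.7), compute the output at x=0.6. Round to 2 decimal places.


y = 3.3 * 0.6 + (3.7)
= 1.98 + (3.7)
= 5.68

5.68


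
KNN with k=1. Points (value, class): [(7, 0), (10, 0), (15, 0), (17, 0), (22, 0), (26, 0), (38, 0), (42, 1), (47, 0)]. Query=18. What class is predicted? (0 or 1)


Distances from query 18:
Point 17 (class 0): distance = 1
K=1 nearest neighbors: classes = [0]
Votes for class 1: 0 / 1
Majority vote => class 0

0


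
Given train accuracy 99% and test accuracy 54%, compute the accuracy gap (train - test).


Gap = train_accuracy - test_accuracy
= 99 - 54
= 45%
This large gap strongly indicates overfitting.

45


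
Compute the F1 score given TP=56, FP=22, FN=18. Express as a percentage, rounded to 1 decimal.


Precision = TP / (TP + FP) = 56 / 78 = 0.7179
Recall = TP / (TP + FN) = 56 / 74 = 0.7568
F1 = 2 * P * R / (P + R)
= 2 * 0.7179 * 0.7568 / (0.7179 + 0.7568)
= 1.0866 / 1.4747
= 0.7368
As percentage: 73.7%

73.7


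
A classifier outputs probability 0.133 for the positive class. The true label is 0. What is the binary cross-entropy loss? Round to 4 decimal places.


For y=0: Loss = -log(1-p)
= -log(1 - 0.133)
= -log(0.867)
= -(-0.1427)
= 0.1427

0.1427


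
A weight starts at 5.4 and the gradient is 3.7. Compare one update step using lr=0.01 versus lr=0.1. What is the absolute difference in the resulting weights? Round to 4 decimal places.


With lr=0.01: w_new = 5.4 - 0.01 * 3.7 = 5.363
With lr=0.1: w_new = 5.4 - 0.1 * 3.7 = 5.03
Absolute difference = |5.363 - 5.03|
= 0.3330

0.3330


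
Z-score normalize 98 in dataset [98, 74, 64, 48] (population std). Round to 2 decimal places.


Mean = (98 + 74 + 64 + 48) / 4 = 71.0
Variance = sum((x_i - mean)^2) / n = 329.0
Std = sqrt(329.0) = 18.1384
Z = (x - mean) / std
= (98 - 71.0) / 18.1384
= 27.0 / 18.1384
= 1.49

1.49


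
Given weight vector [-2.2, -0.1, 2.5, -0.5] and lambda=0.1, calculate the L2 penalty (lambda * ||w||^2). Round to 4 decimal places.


Squaring each weight:
(-2.2)^2 = 4.84
(-0.1)^2 = 0.01
2.5^2 = 6.25
(-0.5)^2 = 0.25
Sum of squares = 11.35
Penalty = 0.1 * 11.35 = 1.1350

1.1350


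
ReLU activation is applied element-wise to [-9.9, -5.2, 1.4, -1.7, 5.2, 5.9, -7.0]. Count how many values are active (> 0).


ReLU(x) = max(0, x) for each element:
ReLU(-9.9) = 0
ReLU(-5.2) = 0
ReLU(1.4) = 1.4
ReLU(-1.7) = 0
ReLU(5.2) = 5.2
ReLU(5.9) = 5.9
ReLU(-7.0) = 0
Active neurons (>0): 3

3


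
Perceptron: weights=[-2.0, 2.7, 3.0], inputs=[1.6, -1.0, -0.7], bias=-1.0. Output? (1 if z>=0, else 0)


z = w . x + b
= -2.0*1.6 + 2.7*-1.0 + 3.0*-0.7 + -1.0
= -3.2 + -2.7 + -2.1 + -1.0
= -8.0 + -1.0
= -9.0
Since z = -9.0 < 0, output = 0

0


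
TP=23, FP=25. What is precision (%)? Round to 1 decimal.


Precision = TP / (TP + FP) * 100
= 23 / (23 + 25)
= 23 / 48
= 0.4792
= 47.9%

47.9


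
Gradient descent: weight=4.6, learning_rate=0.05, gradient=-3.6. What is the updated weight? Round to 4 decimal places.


w_new = w_old - lr * gradient
= 4.6 - 0.05 * -3.6
= 4.6 - (-0.18)
= 4.7800

4.7800


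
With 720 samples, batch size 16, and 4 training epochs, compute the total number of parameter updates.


Iterations per epoch = 720 / 16 = 45
Total updates = iterations_per_epoch * epochs
= 45 * 4
= 180

180


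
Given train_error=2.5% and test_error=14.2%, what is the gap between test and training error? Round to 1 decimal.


Generalization gap = test_error - train_error
= 14.2 - 2.5
= 11.7%
A large gap suggests overfitting.

11.7


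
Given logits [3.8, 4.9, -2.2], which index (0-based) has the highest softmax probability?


Softmax is a monotonic transformation, so it preserves the argmax.
We need to find the index of the maximum logit.
Index 0: 3.8
Index 1: 4.9
Index 2: -2.2
Maximum logit = 4.9 at index 1

1


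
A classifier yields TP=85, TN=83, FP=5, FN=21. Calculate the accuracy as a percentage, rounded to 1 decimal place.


Accuracy = (TP + TN) / (TP + TN + FP + FN) * 100
= (85 + 83) / (85 + 83 + 5 + 21)
= 168 / 194
= 0.866
= 86.6%

86.6


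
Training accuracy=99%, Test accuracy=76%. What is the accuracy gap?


Gap = train_accuracy - test_accuracy
= 99 - 76
= 23%
This large gap strongly indicates overfitting.

23


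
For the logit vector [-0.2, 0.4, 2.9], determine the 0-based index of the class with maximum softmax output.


Softmax is a monotonic transformation, so it preserves the argmax.
We need to find the index of the maximum logit.
Index 0: -0.2
Index 1: 0.4
Index 2: 2.9
Maximum logit = 2.9 at index 2

2


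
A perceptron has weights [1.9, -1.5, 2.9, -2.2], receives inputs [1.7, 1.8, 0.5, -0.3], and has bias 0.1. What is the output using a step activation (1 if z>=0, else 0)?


z = w . x + b
= 1.9*1.7 + -1.5*1.8 + 2.9*0.5 + -2.2*-0.3 + 0.1
= 3.23 + -2.7 + 1.45 + 0.66 + 0.1
= 2.64 + 0.1
= 2.74
Since z = 2.74 >= 0, output = 1

1


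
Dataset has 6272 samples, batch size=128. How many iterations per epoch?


Iterations per epoch = dataset_size / batch_size
= 6272 / 128
= 49

49


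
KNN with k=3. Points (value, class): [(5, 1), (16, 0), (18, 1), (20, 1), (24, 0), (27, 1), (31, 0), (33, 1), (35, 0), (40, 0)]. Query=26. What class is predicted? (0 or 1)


Distances from query 26:
Point 27 (class 1): distance = 1
Point 24 (class 0): distance = 2
Point 31 (class 0): distance = 5
K=3 nearest neighbors: classes = [1, 0, 0]
Votes for class 1: 1 / 3
Majority vote => class 0

0


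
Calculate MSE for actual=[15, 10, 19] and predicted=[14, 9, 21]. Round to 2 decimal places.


Differences: [1, 1, -2]
Squared errors: [1, 1, 4]
Sum of squared errors = 6
MSE = 6 / 3 = 2.00

2.00


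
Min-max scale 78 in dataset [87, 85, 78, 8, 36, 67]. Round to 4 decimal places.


Min = 8, Max = 87
Range = 87 - 8 = 79
Scaled = (x - min) / (max - min)
= (78 - 8) / 79
= 70 / 79
= 0.8861

0.8861


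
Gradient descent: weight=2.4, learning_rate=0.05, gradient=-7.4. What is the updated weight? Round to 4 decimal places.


w_new = w_old - lr * gradient
= 2.4 - 0.05 * -7.4
= 2.4 - (-0.37)
= 2.7700

2.7700


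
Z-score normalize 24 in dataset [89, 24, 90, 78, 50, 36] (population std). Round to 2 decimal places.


Mean = (89 + 24 + 90 + 78 + 50 + 36) / 6 = 61.1667
Variance = sum((x_i - mean)^2) / n = 671.4722
Std = sqrt(671.4722) = 25.9128
Z = (x - mean) / std
= (24 - 61.1667) / 25.9128
= -37.1667 / 25.9128
= -1.43

-1.43


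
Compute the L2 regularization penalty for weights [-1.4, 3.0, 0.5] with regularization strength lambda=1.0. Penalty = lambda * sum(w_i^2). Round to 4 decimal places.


Squaring each weight:
(-1.4)^2 = 1.96
3.0^2 = 9.0
0.5^2 = 0.25
Sum of squares = 11.21
Penalty = 1.0 * 11.21 = 11.2100

11.2100


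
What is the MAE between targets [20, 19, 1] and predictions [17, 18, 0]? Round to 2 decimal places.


Absolute errors: [3, 1, 1]
Sum of absolute errors = 5
MAE = 5 / 3 = 1.67

1.67


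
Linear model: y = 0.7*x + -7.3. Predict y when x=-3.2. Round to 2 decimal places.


y = 0.7 * -3.2 + (-7.3)
= -2.24 + (-7.3)
= -9.54

-9.54


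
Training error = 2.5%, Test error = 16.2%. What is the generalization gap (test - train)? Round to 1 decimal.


Generalization gap = test_error - train_error
= 16.2 - 2.5
= 13.7%
A large gap suggests overfitting.

13.7


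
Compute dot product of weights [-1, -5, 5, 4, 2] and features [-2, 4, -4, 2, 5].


Element-wise products:
-1 * -2 = 2
-5 * 4 = -20
5 * -4 = -20
4 * 2 = 8
2 * 5 = 10
Sum = 2 + -20 + -20 + 8 + 10
= -20

-20


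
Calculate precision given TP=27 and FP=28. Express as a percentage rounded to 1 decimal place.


Precision = TP / (TP + FP) * 100
= 27 / (27 + 28)
= 27 / 55
= 0.4909
= 49.1%

49.1


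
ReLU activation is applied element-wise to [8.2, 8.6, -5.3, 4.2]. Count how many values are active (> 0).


ReLU(x) = max(0, x) for each element:
ReLU(8.2) = 8.2
ReLU(8.6) = 8.6
ReLU(-5.3) = 0
ReLU(4.2) = 4.2
Active neurons (>0): 3

3


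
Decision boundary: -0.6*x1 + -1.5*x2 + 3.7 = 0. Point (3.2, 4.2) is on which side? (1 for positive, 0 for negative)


Compute -0.6 * 3.2 + -1.5 * 4.2 + 3.7
= -1.92 + -6.3 + 3.7
= -4.52
Since -4.52 < 0, the point is on the negative side.

0


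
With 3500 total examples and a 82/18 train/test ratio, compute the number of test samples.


Train samples = 3500 * 82% = 2870
Test samples = 3500 - 2870
= 630

630


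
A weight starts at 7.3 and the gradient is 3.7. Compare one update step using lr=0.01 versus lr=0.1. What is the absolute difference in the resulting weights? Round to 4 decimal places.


With lr=0.01: w_new = 7.3 - 0.01 * 3.7 = 7.263
With lr=0.1: w_new = 7.3 - 0.1 * 3.7 = 6.93
Absolute difference = |7.263 - 6.93|
= 0.3330

0.3330


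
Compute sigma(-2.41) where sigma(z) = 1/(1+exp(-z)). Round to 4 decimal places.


sigmoid(z) = 1 / (1 + exp(-z))
exp(-(-2.41)) = exp(2.41) = 11.134
1 + 11.134 = 12.134
1 / 12.134 = 0.0824

0.0824


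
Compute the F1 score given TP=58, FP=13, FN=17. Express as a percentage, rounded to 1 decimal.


Precision = TP / (TP + FP) = 58 / 71 = 0.8169
Recall = TP / (TP + FN) = 58 / 75 = 0.7733
F1 = 2 * P * R / (P + R)
= 2 * 0.8169 * 0.7733 / (0.8169 + 0.7733)
= 1.2635 / 1.5902
= 0.7945
As percentage: 79.5%

79.5


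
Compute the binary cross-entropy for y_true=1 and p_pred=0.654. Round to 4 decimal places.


For y=1: Loss = -log(p)
= -log(0.654)
= -(-0.4246)
= 0.4246

0.4246


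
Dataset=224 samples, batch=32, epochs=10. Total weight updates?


Iterations per epoch = 224 / 32 = 7
Total updates = iterations_per_epoch * epochs
= 7 * 10
= 70

70


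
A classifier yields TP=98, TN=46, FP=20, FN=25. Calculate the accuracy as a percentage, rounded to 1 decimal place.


Accuracy = (TP + TN) / (TP + TN + FP + FN) * 100
= (98 + 46) / (98 + 46 + 20 + 25)
= 144 / 189
= 0.7619
= 76.2%

76.2


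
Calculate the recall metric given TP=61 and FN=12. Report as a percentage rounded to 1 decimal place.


Recall = TP / (TP + FN) * 100
= 61 / (61 + 12)
= 61 / 73
= 0.8356
= 83.6%

83.6


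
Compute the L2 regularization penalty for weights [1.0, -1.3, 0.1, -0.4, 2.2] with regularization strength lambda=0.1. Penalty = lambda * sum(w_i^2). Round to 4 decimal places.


Squaring each weight:
1.0^2 = 1.0
(-1.3)^2 = 1.69
0.1^2 = 0.01
(-0.4)^2 = 0.16
2.2^2 = 4.84
Sum of squares = 7.7
Penalty = 0.1 * 7.7 = 0.7700

0.7700


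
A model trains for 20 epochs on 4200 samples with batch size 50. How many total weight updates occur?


Iterations per epoch = 4200 / 50 = 84
Total updates = iterations_per_epoch * epochs
= 84 * 20
= 1680

1680


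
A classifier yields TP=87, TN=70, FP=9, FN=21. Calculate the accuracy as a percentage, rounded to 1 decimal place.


Accuracy = (TP + TN) / (TP + TN + FP + FN) * 100
= (87 + 70) / (87 + 70 + 9 + 21)
= 157 / 187
= 0.8396
= 84.0%

84.0


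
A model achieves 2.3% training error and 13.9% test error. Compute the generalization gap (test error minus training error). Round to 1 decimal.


Generalization gap = test_error - train_error
= 13.9 - 2.3
= 11.6%
A large gap suggests overfitting.

11.6


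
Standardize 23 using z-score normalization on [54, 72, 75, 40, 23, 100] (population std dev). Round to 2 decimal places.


Mean = (54 + 72 + 75 + 40 + 23 + 100) / 6 = 60.6667
Variance = sum((x_i - mean)^2) / n = 628.5556
Std = sqrt(628.5556) = 25.071
Z = (x - mean) / std
= (23 - 60.6667) / 25.071
= -37.6667 / 25.071
= -1.50

-1.50


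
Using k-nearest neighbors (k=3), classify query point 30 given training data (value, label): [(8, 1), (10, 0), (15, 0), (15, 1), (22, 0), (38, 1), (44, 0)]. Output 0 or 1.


Distances from query 30:
Point 22 (class 0): distance = 8
Point 38 (class 1): distance = 8
Point 44 (class 0): distance = 14
K=3 nearest neighbors: classes = [0, 1, 0]
Votes for class 1: 1 / 3
Majority vote => class 0

0


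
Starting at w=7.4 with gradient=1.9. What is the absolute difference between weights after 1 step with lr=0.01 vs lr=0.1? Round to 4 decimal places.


With lr=0.01: w_new = 7.4 - 0.01 * 1.9 = 7.381
With lr=0.1: w_new = 7.4 - 0.1 * 1.9 = 7.21
Absolute difference = |7.381 - 7.21|
= 0.1710

0.1710


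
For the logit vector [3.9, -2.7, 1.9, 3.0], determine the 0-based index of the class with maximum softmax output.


Softmax is a monotonic transformation, so it preserves the argmax.
We need to find the index of the maximum logit.
Index 0: 3.9
Index 1: -2.7
Index 2: 1.9
Index 3: 3.0
Maximum logit = 3.9 at index 0

0


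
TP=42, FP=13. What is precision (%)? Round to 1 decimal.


Precision = TP / (TP + FP) * 100
= 42 / (42 + 13)
= 42 / 55
= 0.7636
= 76.4%

76.4


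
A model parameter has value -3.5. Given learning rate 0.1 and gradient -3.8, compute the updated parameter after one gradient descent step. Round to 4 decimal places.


w_new = w_old - lr * gradient
= -3.5 - 0.1 * -3.8
= -3.5 - (-0.38)
= -3.1200

-3.1200


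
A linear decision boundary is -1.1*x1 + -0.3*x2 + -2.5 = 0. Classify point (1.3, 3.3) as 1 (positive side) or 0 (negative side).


Compute -1.1 * 1.3 + -0.3 * 3.3 + -2.5
= -1.43 + -0.99 + -2.5
= -4.92
Since -4.92 < 0, the point is on the negative side.

0


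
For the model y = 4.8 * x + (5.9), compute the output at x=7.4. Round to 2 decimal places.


y = 4.8 * 7.4 + (5.9)
= 35.52 + (5.9)
= 41.42

41.42


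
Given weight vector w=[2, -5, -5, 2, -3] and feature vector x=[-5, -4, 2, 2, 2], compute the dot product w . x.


Element-wise products:
2 * -5 = -10
-5 * -4 = 20
-5 * 2 = -10
2 * 2 = 4
-3 * 2 = -6
Sum = -10 + 20 + -10 + 4 + -6
= -2

-2


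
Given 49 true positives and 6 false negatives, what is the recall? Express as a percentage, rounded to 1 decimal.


Recall = TP / (TP + FN) * 100
= 49 / (49 + 6)
= 49 / 55
= 0.8909
= 89.1%

89.1


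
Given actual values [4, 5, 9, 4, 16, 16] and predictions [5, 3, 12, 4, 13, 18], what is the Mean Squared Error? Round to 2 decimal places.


Differences: [-1, 2, -3, 0, 3, -2]
Squared errors: [1, 4, 9, 0, 9, 4]
Sum of squared errors = 27
MSE = 27 / 6 = 4.50

4.50


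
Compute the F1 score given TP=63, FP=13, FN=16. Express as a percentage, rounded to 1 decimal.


Precision = TP / (TP + FP) = 63 / 76 = 0.8289
Recall = TP / (TP + FN) = 63 / 79 = 0.7975
F1 = 2 * P * R / (P + R)
= 2 * 0.8289 * 0.7975 / (0.8289 + 0.7975)
= 1.3221 / 1.6264
= 0.8129
As percentage: 81.3%

81.3


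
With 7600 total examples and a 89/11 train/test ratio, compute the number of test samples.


Train samples = 7600 * 89% = 6764
Test samples = 7600 - 6764
= 836

836


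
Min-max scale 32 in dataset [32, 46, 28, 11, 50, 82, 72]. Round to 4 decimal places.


Min = 11, Max = 82
Range = 82 - 11 = 71
Scaled = (x - min) / (max - min)
= (32 - 11) / 71
= 21 / 71
= 0.2958

0.2958


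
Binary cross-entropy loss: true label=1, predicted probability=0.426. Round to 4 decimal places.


For y=1: Loss = -log(p)
= -log(0.426)
= -(-0.8533)
= 0.8533

0.8533


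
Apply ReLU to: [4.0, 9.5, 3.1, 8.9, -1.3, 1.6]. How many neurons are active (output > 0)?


ReLU(x) = max(0, x) for each element:
ReLU(4.0) = 4.0
ReLU(9.5) = 9.5
ReLU(3.1) = 3.1
ReLU(8.9) = 8.9
ReLU(-1.3) = 0
ReLU(1.6) = 1.6
Active neurons (>0): 5

5


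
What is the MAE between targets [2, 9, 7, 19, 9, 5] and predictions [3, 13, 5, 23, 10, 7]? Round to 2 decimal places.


Absolute errors: [1, 4, 2, 4, 1, 2]
Sum of absolute errors = 14
MAE = 14 / 6 = 2.33

2.33


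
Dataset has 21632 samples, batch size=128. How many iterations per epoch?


Iterations per epoch = dataset_size / batch_size
= 21632 / 128
= 169

169


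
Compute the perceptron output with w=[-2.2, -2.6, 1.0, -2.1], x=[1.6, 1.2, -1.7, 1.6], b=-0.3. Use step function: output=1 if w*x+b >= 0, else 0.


z = w . x + b
= -2.2*1.6 + -2.6*1.2 + 1.0*-1.7 + -2.1*1.6 + -0.3
= -3.52 + -3.12 + -1.7 + -3.36 + -0.3
= -11.7 + -0.3
= -12.0
Since z = -12.0 < 0, output = 0

0


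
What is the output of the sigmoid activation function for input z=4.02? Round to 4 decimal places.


sigmoid(z) = 1 / (1 + exp(-z))
exp(-(4.02)) = exp(-4.02) = 0.018
1 + 0.018 = 1.018
1 / 1.018 = 0.9824

0.9824


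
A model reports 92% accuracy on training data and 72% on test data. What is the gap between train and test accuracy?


Gap = train_accuracy - test_accuracy
= 92 - 72
= 20%
This gap suggests the model is overfitting.

20


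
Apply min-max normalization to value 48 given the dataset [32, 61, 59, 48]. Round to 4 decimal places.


Min = 32, Max = 61
Range = 61 - 32 = 29
Scaled = (x - min) / (max - min)
= (48 - 32) / 29
= 16 / 29
= 0.5517

0.5517


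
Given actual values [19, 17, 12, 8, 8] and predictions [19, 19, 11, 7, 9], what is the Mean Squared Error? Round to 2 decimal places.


Differences: [0, -2, 1, 1, -1]
Squared errors: [0, 4, 1, 1, 1]
Sum of squared errors = 7
MSE = 7 / 5 = 1.40

1.40


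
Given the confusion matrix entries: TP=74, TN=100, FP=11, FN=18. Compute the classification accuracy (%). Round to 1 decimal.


Accuracy = (TP + TN) / (TP + TN + FP + FN) * 100
= (74 + 100) / (74 + 100 + 11 + 18)
= 174 / 203
= 0.8571
= 85.7%

85.7


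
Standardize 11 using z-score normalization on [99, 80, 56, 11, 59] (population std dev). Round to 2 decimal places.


Mean = (99 + 80 + 56 + 11 + 59) / 5 = 61.0
Variance = sum((x_i - mean)^2) / n = 866.8
Std = sqrt(866.8) = 29.4415
Z = (x - mean) / std
= (11 - 61.0) / 29.4415
= -50.0 / 29.4415
= -1.70

-1.70


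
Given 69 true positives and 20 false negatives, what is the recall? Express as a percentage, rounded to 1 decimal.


Recall = TP / (TP + FN) * 100
= 69 / (69 + 20)
= 69 / 89
= 0.7753
= 77.5%

77.5


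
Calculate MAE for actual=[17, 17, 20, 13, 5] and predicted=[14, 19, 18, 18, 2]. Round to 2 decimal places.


Absolute errors: [3, 2, 2, 5, 3]
Sum of absolute errors = 15
MAE = 15 / 5 = 3.00

3.00


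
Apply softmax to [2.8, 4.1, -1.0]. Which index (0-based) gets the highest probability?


Softmax is a monotonic transformation, so it preserves the argmax.
We need to find the index of the maximum logit.
Index 0: 2.8
Index 1: 4.1
Index 2: -1.0
Maximum logit = 4.1 at index 1

1


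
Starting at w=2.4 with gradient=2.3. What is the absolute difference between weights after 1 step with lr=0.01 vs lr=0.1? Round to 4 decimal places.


With lr=0.01: w_new = 2.4 - 0.01 * 2.3 = 2.377
With lr=0.1: w_new = 2.4 - 0.1 * 2.3 = 2.17
Absolute difference = |2.377 - 2.17|
= 0.2070

0.2070


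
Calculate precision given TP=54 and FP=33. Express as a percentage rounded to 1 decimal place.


Precision = TP / (TP + FP) * 100
= 54 / (54 + 33)
= 54 / 87
= 0.6207
= 62.1%

62.1


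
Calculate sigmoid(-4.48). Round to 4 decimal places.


sigmoid(z) = 1 / (1 + exp(-z))
exp(-(-4.48)) = exp(4.48) = 88.2347
1 + 88.2347 = 89.2347
1 / 89.2347 = 0.0112

0.0112


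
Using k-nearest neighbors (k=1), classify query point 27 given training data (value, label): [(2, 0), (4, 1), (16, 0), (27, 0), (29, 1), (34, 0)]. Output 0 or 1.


Distances from query 27:
Point 27 (class 0): distance = 0
K=1 nearest neighbors: classes = [0]
Votes for class 1: 0 / 1
Majority vote => class 0

0


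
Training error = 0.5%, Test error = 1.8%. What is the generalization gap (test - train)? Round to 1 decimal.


Generalization gap = test_error - train_error
= 1.8 - 0.5
= 1.3%
A small gap suggests good generalization.

1.3


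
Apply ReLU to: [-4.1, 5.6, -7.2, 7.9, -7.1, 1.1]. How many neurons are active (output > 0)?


ReLU(x) = max(0, x) for each element:
ReLU(-4.1) = 0
ReLU(5.6) = 5.6
ReLU(-7.2) = 0
ReLU(7.9) = 7.9
ReLU(-7.1) = 0
ReLU(1.1) = 1.1
Active neurons (>0): 3

3


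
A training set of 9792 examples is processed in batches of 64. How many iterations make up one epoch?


Iterations per epoch = dataset_size / batch_size
= 9792 / 64
= 153

153


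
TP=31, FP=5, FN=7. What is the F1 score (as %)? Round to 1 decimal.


Precision = TP / (TP + FP) = 31 / 36 = 0.8611
Recall = TP / (TP + FN) = 31 / 38 = 0.8158
F1 = 2 * P * R / (P + R)
= 2 * 0.8611 * 0.8158 / (0.8611 + 0.8158)
= 1.405 / 1.6769
= 0.8378
As percentage: 83.8%

83.8


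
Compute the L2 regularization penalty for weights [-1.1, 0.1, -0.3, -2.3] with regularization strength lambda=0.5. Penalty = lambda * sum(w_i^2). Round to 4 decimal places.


Squaring each weight:
(-1.1)^2 = 1.21
0.1^2 = 0.01
(-0.3)^2 = 0.09
(-2.3)^2 = 5.29
Sum of squares = 6.6
Penalty = 0.5 * 6.6 = 3.3000

3.3000


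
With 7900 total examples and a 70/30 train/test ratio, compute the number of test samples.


Train samples = 7900 * 70% = 5530
Test samples = 7900 - 5530
= 2370

2370


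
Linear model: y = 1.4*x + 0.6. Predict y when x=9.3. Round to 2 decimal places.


y = 1.4 * 9.3 + (0.6)
= 13.02 + (0.6)
= 13.62

13.62


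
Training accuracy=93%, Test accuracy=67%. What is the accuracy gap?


Gap = train_accuracy - test_accuracy
= 93 - 67
= 26%
This large gap strongly indicates overfitting.

26


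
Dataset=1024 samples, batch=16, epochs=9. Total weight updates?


Iterations per epoch = 1024 / 16 = 64
Total updates = iterations_per_epoch * epochs
= 64 * 9
= 576

576


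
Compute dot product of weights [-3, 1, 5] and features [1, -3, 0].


Element-wise products:
-3 * 1 = -3
1 * -3 = -3
5 * 0 = 0
Sum = -3 + -3 + 0
= -6

-6


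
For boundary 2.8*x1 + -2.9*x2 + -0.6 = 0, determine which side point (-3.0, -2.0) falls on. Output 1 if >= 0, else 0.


Compute 2.8 * -3.0 + -2.9 * -2.0 + -0.6
= -8.4 + 5.8 + -0.6
= -3.2
Since -3.2 < 0, the point is on the negative side.

0


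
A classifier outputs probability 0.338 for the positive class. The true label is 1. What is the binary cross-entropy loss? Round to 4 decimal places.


For y=1: Loss = -log(p)
= -log(0.338)
= -(-1.0847)
= 1.0847

1.0847


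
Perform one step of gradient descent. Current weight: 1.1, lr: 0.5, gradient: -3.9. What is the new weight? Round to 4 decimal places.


w_new = w_old - lr * gradient
= 1.1 - 0.5 * -3.9
= 1.1 - (-1.95)
= 3.0500

3.0500


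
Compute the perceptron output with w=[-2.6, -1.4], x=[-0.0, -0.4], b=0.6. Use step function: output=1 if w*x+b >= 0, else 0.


z = w . x + b
= -2.6*-0.0 + -1.4*-0.4 + 0.6
= 0.0 + 0.56 + 0.6
= 0.56 + 0.6
= 1.16
Since z = 1.16 >= 0, output = 1

1


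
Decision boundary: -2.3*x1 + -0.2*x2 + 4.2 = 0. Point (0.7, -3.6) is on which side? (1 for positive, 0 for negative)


Compute -2.3 * 0.7 + -0.2 * -3.6 + 4.2
= -1.61 + 0.72 + 4.2
= 3.31
Since 3.31 >= 0, the point is on the positive side.

1


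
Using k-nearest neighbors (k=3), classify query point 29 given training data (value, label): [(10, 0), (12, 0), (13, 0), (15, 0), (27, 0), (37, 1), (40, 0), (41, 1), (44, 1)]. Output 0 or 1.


Distances from query 29:
Point 27 (class 0): distance = 2
Point 37 (class 1): distance = 8
Point 40 (class 0): distance = 11
K=3 nearest neighbors: classes = [0, 1, 0]
Votes for class 1: 1 / 3
Majority vote => class 0

0


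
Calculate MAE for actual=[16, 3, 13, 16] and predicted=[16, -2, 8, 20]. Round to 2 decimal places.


Absolute errors: [0, 5, 5, 4]
Sum of absolute errors = 14
MAE = 14 / 4 = 3.50

3.50


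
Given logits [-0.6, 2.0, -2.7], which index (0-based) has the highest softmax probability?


Softmax is a monotonic transformation, so it preserves the argmax.
We need to find the index of the maximum logit.
Index 0: -0.6
Index 1: 2.0
Index 2: -2.7
Maximum logit = 2.0 at index 1

1


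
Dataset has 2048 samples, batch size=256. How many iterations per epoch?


Iterations per epoch = dataset_size / batch_size
= 2048 / 256
= 8

8


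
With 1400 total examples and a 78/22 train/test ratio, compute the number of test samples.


Train samples = 1400 * 78% = 1092
Test samples = 1400 - 1092
= 308

308


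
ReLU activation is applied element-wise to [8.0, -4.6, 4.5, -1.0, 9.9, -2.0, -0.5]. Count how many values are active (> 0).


ReLU(x) = max(0, x) for each element:
ReLU(8.0) = 8.0
ReLU(-4.6) = 0
ReLU(4.5) = 4.5
ReLU(-1.0) = 0
ReLU(9.9) = 9.9
ReLU(-2.0) = 0
ReLU(-0.5) = 0
Active neurons (>0): 3

3


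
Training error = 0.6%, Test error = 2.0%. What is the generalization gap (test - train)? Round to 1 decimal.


Generalization gap = test_error - train_error
= 2.0 - 0.6
= 1.4%
A small gap suggests good generalization.

1.4


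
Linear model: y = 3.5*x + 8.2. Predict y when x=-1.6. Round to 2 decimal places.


y = 3.5 * -1.6 + (8.2)
= -5.6 + (8.2)
= 2.60

2.60


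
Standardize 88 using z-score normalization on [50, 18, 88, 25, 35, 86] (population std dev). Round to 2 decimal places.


Mean = (50 + 18 + 88 + 25 + 35 + 86) / 6 = 50.3333
Variance = sum((x_i - mean)^2) / n = 768.8889
Std = sqrt(768.8889) = 27.7288
Z = (x - mean) / std
= (88 - 50.3333) / 27.7288
= 37.6667 / 27.7288
= 1.36

1.36


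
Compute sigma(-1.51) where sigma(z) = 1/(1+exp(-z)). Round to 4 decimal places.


sigmoid(z) = 1 / (1 + exp(-z))
exp(-(-1.51)) = exp(1.51) = 4.5267
1 + 4.5267 = 5.5267
1 / 5.5267 = 0.1809

0.1809


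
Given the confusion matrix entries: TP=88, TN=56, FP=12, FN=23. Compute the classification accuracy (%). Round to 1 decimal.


Accuracy = (TP + TN) / (TP + TN + FP + FN) * 100
= (88 + 56) / (88 + 56 + 12 + 23)
= 144 / 179
= 0.8045
= 80.4%

80.4


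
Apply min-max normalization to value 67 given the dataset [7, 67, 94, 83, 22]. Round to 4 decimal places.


Min = 7, Max = 94
Range = 94 - 7 = 87
Scaled = (x - min) / (max - min)
= (67 - 7) / 87
= 60 / 87
= 0.6897

0.6897


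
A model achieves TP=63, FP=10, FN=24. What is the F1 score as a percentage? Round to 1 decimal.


Precision = TP / (TP + FP) = 63 / 73 = 0.863
Recall = TP / (TP + FN) = 63 / 87 = 0.7241
F1 = 2 * P * R / (P + R)
= 2 * 0.863 * 0.7241 / (0.863 + 0.7241)
= 1.2499 / 1.5872
= 0.7875
As percentage: 78.8%

78.8


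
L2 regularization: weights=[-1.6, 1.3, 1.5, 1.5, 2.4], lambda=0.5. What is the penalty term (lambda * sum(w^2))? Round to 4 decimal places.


Squaring each weight:
(-1.6)^2 = 2.56
1.3^2 = 1.69
1.5^2 = 2.25
1.5^2 = 2.25
2.4^2 = 5.76
Sum of squares = 14.51
Penalty = 0.5 * 14.51 = 7.2550

7.2550


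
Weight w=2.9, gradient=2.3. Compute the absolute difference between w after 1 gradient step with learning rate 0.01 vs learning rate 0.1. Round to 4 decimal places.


With lr=0.01: w_new = 2.9 - 0.01 * 2.3 = 2.877
With lr=0.1: w_new = 2.9 - 0.1 * 2.3 = 2.67
Absolute difference = |2.877 - 2.67|
= 0.2070

0.2070


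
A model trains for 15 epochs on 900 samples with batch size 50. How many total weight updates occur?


Iterations per epoch = 900 / 50 = 18
Total updates = iterations_per_epoch * epochs
= 18 * 15
= 270

270


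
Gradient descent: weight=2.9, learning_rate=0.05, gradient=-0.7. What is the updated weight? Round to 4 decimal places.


w_new = w_old - lr * gradient
= 2.9 - 0.05 * -0.7
= 2.9 - (-0.035)
= 2.9350

2.9350


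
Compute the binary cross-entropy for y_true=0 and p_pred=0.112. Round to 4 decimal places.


For y=0: Loss = -log(1-p)
= -log(1 - 0.112)
= -log(0.888)
= -(-0.1188)
= 0.1188

0.1188


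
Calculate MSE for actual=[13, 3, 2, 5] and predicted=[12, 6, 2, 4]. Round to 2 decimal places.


Differences: [1, -3, 0, 1]
Squared errors: [1, 9, 0, 1]
Sum of squared errors = 11
MSE = 11 / 4 = 2.75

2.75


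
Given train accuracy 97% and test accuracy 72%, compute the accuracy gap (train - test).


Gap = train_accuracy - test_accuracy
= 97 - 72
= 25%
This large gap strongly indicates overfitting.

25


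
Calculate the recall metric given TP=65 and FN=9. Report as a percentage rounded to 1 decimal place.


Recall = TP / (TP + FN) * 100
= 65 / (65 + 9)
= 65 / 74
= 0.8784
= 87.8%

87.8


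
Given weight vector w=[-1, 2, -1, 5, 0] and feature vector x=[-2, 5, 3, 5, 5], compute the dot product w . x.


Element-wise products:
-1 * -2 = 2
2 * 5 = 10
-1 * 3 = -3
5 * 5 = 25
0 * 5 = 0
Sum = 2 + 10 + -3 + 25 + 0
= 34

34


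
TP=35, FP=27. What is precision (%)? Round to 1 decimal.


Precision = TP / (TP + FP) * 100
= 35 / (35 + 27)
= 35 / 62
= 0.5645
= 56.5%

56.5


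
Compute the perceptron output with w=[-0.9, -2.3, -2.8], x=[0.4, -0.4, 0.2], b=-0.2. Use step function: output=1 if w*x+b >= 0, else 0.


z = w . x + b
= -0.9*0.4 + -2.3*-0.4 + -2.8*0.2 + -0.2
= -0.36 + 0.92 + -0.56 + -0.2
= 0.0 + -0.2
= -0.2
Since z = -0.2 < 0, output = 0

0


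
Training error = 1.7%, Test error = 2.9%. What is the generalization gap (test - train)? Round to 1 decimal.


Generalization gap = test_error - train_error
= 2.9 - 1.7
= 1.2%
A small gap suggests good generalization.

1.2


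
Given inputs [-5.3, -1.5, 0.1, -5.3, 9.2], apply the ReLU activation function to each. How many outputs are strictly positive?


ReLU(x) = max(0, x) for each element:
ReLU(-5.3) = 0
ReLU(-1.5) = 0
ReLU(0.1) = 0.1
ReLU(-5.3) = 0
ReLU(9.2) = 9.2
Active neurons (>0): 2

2


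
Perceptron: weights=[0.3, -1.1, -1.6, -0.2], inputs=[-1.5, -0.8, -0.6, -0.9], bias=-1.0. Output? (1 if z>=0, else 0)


z = w . x + b
= 0.3*-1.5 + -1.1*-0.8 + -1.6*-0.6 + -0.2*-0.9 + -1.0
= -0.45 + 0.88 + 0.96 + 0.18 + -1.0
= 1.57 + -1.0
= 0.57
Since z = 0.57 >= 0, output = 1

1


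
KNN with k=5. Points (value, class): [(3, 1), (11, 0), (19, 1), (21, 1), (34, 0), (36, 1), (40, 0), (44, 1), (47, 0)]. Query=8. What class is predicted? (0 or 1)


Distances from query 8:
Point 11 (class 0): distance = 3
Point 3 (class 1): distance = 5
Point 19 (class 1): distance = 11
Point 21 (class 1): distance = 13
Point 34 (class 0): distance = 26
K=5 nearest neighbors: classes = [0, 1, 1, 1, 0]
Votes for class 1: 3 / 5
Majority vote => class 1

1


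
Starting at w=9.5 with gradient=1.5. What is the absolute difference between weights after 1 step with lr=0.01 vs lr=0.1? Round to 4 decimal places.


With lr=0.01: w_new = 9.5 - 0.01 * 1.5 = 9.485
With lr=0.1: w_new = 9.5 - 0.1 * 1.5 = 9.35
Absolute difference = |9.485 - 9.35|
= 0.1350

0.1350


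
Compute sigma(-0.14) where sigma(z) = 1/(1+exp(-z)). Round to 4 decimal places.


sigmoid(z) = 1 / (1 + exp(-z))
exp(-(-0.14)) = exp(0.14) = 1.1503
1 + 1.1503 = 2.1503
1 / 2.1503 = 0.4651

0.4651


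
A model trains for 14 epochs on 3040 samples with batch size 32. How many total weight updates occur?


Iterations per epoch = 3040 / 32 = 95
Total updates = iterations_per_epoch * epochs
= 95 * 14
= 1330

1330


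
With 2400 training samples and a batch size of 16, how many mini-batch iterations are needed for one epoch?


Iterations per epoch = dataset_size / batch_size
= 2400 / 16
= 150

150


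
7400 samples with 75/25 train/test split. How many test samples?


Train samples = 7400 * 75% = 5550
Test samples = 7400 - 5550
= 1850

1850


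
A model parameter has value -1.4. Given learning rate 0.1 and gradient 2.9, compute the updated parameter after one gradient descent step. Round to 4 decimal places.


w_new = w_old - lr * gradient
= -1.4 - 0.1 * 2.9
= -1.4 - (0.29)
= -1.6900

-1.6900


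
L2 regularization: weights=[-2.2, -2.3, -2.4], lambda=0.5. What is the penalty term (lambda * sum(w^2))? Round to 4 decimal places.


Squaring each weight:
(-2.2)^2 = 4.84
(-2.3)^2 = 5.29
(-2.4)^2 = 5.76
Sum of squares = 15.89
Penalty = 0.5 * 15.89 = 7.9450

7.9450


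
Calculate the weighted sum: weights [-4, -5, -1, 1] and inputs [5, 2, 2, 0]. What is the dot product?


Element-wise products:
-4 * 5 = -20
-5 * 2 = -10
-1 * 2 = -2
1 * 0 = 0
Sum = -20 + -10 + -2 + 0
= -32

-32


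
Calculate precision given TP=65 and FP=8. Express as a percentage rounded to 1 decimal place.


Precision = TP / (TP + FP) * 100
= 65 / (65 + 8)
= 65 / 73
= 0.8904
= 89.0%

89.0


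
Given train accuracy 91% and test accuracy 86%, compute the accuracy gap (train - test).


Gap = train_accuracy - test_accuracy
= 91 - 86
= 5%
This moderate gap may indicate mild overfitting.

5


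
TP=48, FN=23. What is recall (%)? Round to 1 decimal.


Recall = TP / (TP + FN) * 100
= 48 / (48 + 23)
= 48 / 71
= 0.6761
= 67.6%

67.6


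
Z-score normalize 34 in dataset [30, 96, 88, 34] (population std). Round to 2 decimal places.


Mean = (30 + 96 + 88 + 34) / 4 = 62.0
Variance = sum((x_i - mean)^2) / n = 910.0
Std = sqrt(910.0) = 30.1662
Z = (x - mean) / std
= (34 - 62.0) / 30.1662
= -28.0 / 30.1662
= -0.93

-0.93


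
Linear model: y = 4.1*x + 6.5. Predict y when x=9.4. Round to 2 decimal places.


y = 4.1 * 9.4 + (6.5)
= 38.54 + (6.5)
= 45.04

45.04


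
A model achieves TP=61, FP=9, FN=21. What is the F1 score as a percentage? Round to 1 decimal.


Precision = TP / (TP + FP) = 61 / 70 = 0.8714
Recall = TP / (TP + FN) = 61 / 82 = 0.7439
F1 = 2 * P * R / (P + R)
= 2 * 0.8714 * 0.7439 / (0.8714 + 0.7439)
= 1.2965 / 1.6153
= 0.8026
As percentage: 80.3%

80.3


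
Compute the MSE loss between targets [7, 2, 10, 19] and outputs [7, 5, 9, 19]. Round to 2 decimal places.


Differences: [0, -3, 1, 0]
Squared errors: [0, 9, 1, 0]
Sum of squared errors = 10
MSE = 10 / 4 = 2.50

2.50


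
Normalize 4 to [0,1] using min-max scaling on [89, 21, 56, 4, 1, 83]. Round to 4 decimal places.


Min = 1, Max = 89
Range = 89 - 1 = 88
Scaled = (x - min) / (max - min)
= (4 - 1) / 88
= 3 / 88
= 0.0341

0.0341


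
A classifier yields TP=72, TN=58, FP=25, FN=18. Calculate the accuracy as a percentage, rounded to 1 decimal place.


Accuracy = (TP + TN) / (TP + TN + FP + FN) * 100
= (72 + 58) / (72 + 58 + 25 + 18)
= 130 / 173
= 0.7514
= 75.1%

75.1


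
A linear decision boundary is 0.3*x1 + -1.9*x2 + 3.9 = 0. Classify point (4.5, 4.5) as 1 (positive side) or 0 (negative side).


Compute 0.3 * 4.5 + -1.9 * 4.5 + 3.9
= 1.35 + -8.55 + 3.9
= -3.3
Since -3.3 < 0, the point is on the negative side.

0


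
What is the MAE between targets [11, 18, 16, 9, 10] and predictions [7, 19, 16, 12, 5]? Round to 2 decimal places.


Absolute errors: [4, 1, 0, 3, 5]
Sum of absolute errors = 13
MAE = 13 / 5 = 2.60

2.60


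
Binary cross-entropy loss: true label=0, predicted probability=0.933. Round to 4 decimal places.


For y=0: Loss = -log(1-p)
= -log(1 - 0.933)
= -log(0.067)
= -(-2.7031)
= 2.7031

2.7031


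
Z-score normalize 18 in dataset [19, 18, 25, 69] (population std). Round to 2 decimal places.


Mean = (19 + 18 + 25 + 69) / 4 = 32.75
Variance = sum((x_i - mean)^2) / n = 445.1875
Std = sqrt(445.1875) = 21.0995
Z = (x - mean) / std
= (18 - 32.75) / 21.0995
= -14.75 / 21.0995
= -0.70

-0.70


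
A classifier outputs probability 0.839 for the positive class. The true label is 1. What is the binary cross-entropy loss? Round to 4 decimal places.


For y=1: Loss = -log(p)
= -log(0.839)
= -(-0.1755)
= 0.1755

0.1755


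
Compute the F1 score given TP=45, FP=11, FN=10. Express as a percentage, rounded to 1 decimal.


Precision = TP / (TP + FP) = 45 / 56 = 0.8036
Recall = TP / (TP + FN) = 45 / 55 = 0.8182
F1 = 2 * P * R / (P + R)
= 2 * 0.8036 * 0.8182 / (0.8036 + 0.8182)
= 1.3149 / 1.6218
= 0.8108
As percentage: 81.1%

81.1


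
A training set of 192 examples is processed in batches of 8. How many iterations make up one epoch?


Iterations per epoch = dataset_size / batch_size
= 192 / 8
= 24

24


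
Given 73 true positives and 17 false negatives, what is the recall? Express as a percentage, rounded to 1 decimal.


Recall = TP / (TP + FN) * 100
= 73 / (73 + 17)
= 73 / 90
= 0.8111
= 81.1%

81.1


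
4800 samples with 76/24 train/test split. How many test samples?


Train samples = 4800 * 76% = 3648
Test samples = 4800 - 3648
= 1152

1152


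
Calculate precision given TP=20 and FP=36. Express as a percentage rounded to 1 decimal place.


Precision = TP / (TP + FP) * 100
= 20 / (20 + 36)
= 20 / 56
= 0.3571
= 35.7%

35.7


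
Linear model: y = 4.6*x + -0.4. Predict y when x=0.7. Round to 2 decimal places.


y = 4.6 * 0.7 + (-0.4)
= 3.22 + (-0.4)
= 2.82

2.82
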